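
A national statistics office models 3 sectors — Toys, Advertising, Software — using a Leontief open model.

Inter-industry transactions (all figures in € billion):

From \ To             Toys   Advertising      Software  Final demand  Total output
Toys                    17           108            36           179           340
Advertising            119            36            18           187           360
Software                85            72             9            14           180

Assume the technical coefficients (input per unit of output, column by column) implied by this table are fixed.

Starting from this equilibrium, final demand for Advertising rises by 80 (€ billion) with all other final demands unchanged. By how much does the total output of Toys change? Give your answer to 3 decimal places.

Technical coefficients a_ij = z_ij / X_j:
  a_TT = 17/340 = 0.05, a_AT = 119/340 = 0.35, a_ST = 85/340 = 0.25
  a_TA = 108/360 = 0.30, a_AA = 36/360 = 0.10, a_SA = 72/360 = 0.20
  a_TS = 36/180 = 0.20, a_AS = 18/180 = 0.10, a_SS = 9/180 = 0.05
I − A =
  [   0.95    -0.30    -0.20]
  [  -0.35     0.90    -0.10]
  [  -0.25    -0.20     0.95]
Cofactors of I−A, C_ij = (−1)^(i+j)·(minor ij) (rows/columns in the sector order above):
  C_11 = (0.90)(0.95) − (-0.10)(-0.20) = 0.8350
  C_12 = −[(-0.35)(0.95) − (-0.10)(-0.25)] = 0.3575
  C_13 = (-0.35)(-0.20) − (0.90)(-0.25) = 0.2950
  C_21 = −[(-0.30)(0.95) − (-0.20)(-0.20)] = 0.3250
  C_22 = (0.95)(0.95) − (-0.20)(-0.25) = 0.8525
  C_23 = −[(0.95)(-0.20) − (-0.30)(-0.25)] = 0.2650
  C_31 = (-0.30)(-0.10) − (-0.20)(0.90) = 0.2100
  C_32 = −[(0.95)(-0.10) − (-0.20)(-0.35)] = 0.1650
  C_33 = (0.95)(0.90) − (-0.30)(-0.35) = 0.7500
det(I−A) = Σ_j (I−A)_1j·C_1j = (0.95)(0.8350) + (-0.30)(0.3575) + (-0.20)(0.2950) = 0.6270
adj(I−A) = Cᵀ =
  [ 0.8350   0.3250   0.2100]
  [ 0.3575   0.8525   0.1650]
  [ 0.2950   0.2650   0.7500]
(I − A)⁻¹ = adj(I−A) / det(I−A) ≈
  [   1.3317     0.5183     0.3349]
  [   0.5702     1.3596     0.2632]
  [   0.4705     0.4226     1.1962]
Δx = (I − A)⁻¹ Δd with Δd having +80 in the Advertising component and 0 elsewhere.
So Δx_T = L_TA · (+80), where L_TA = adj(I−A)_TA / det(I−A) = 0.3250 / 0.6270.
Δx_T = 0.3250 × (+80) / 0.6270 = 26.00 / 0.6270 ≈ 41.467.

Δx_T = 41.467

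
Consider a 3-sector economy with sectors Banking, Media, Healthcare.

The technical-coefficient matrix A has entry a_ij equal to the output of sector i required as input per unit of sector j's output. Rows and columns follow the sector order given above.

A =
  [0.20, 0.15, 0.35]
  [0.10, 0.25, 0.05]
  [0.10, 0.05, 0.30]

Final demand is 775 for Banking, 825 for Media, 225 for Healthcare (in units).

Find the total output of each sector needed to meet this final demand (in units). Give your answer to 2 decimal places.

I − A =
  [   0.80    -0.15    -0.35]
  [  -0.10     0.75    -0.05]
  [  -0.10    -0.05     0.70]
Cofactors of I−A, C_ij = (−1)^(i+j)·(minor ij) (rows/columns in the sector order above):
  C_11 = (0.75)(0.70) − (-0.05)(-0.05) = 0.5225
  C_12 = −[(-0.10)(0.70) − (-0.05)(-0.10)] = 0.0750
  C_13 = (-0.10)(-0.05) − (0.75)(-0.10) = 0.0800
  C_21 = −[(-0.15)(0.70) − (-0.35)(-0.05)] = 0.1225
  C_22 = (0.80)(0.70) − (-0.35)(-0.10) = 0.5250
  C_23 = −[(0.80)(-0.05) − (-0.15)(-0.10)] = 0.0550
  C_31 = (-0.15)(-0.05) − (-0.35)(0.75) = 0.2700
  C_32 = −[(0.80)(-0.05) − (-0.35)(-0.10)] = 0.0750
  C_33 = (0.80)(0.75) − (-0.15)(-0.10) = 0.5850
det(I−A) = Σ_j (I−A)_1j·C_1j = (0.80)(0.5225) + (-0.15)(0.0750) + (-0.35)(0.0800) = 0.37875
adj(I−A) = Cᵀ =
  [ 0.5225   0.1225   0.2700]
  [ 0.0750   0.5250   0.0750]
  [ 0.0800   0.0550   0.5850]
(I − A)⁻¹ = adj(I−A) / det(I−A) ≈
  [   1.3795     0.3234     0.7129]
  [   0.1980     1.3861     0.1980]
  [   0.2112     0.1452     1.5446]
x = (I − A)⁻¹ d = adj(I−A)·d / det(I−A), with det(I−A) = 0.37875:
  x_1 = (0.5225·775 + 0.1225·825 + 0.2700·225) / 0.37875 = 566.75 / 0.37875 ≈ 1496.37
  x_2 = (0.0750·775 + 0.5250·825 + 0.0750·225) / 0.37875 = 508.125 / 0.37875 ≈ 1341.58
  x_3 = (0.0800·775 + 0.0550·825 + 0.5850·225) / 0.37875 = 239.00 / 0.37875 ≈ 631.02

x_1 = 1496.37, x_2 = 1341.58, x_3 = 631.02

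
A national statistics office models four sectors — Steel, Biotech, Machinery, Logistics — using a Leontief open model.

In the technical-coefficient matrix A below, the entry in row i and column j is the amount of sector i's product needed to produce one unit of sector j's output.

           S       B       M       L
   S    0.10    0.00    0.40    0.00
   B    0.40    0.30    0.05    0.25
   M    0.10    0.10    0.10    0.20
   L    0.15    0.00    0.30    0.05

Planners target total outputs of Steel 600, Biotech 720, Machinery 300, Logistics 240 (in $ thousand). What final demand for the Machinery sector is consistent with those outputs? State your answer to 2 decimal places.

d_M = 90.00

I − A =
  [   0.90     0.00    -0.40     0.00]
  [  -0.40     0.70    -0.05    -0.25]
  [  -0.10    -0.10     0.90    -0.20]
  [  -0.15     0.00    -0.30     0.95]
d = (I − A) x:
  d_S = (+0.90)·600 + (+0.00)·720 + (-0.40)·300 + (+0.00)·240 = 420.00
  d_B = (-0.40)·600 + (+0.70)·720 + (-0.05)·300 + (-0.25)·240 = 189.00
  d_M = (-0.10)·600 + (-0.10)·720 + (+0.90)·300 + (-0.20)·240 = 90.00
  d_L = (-0.15)·600 + (+0.00)·720 + (-0.30)·300 + (+0.95)·240 = 48.00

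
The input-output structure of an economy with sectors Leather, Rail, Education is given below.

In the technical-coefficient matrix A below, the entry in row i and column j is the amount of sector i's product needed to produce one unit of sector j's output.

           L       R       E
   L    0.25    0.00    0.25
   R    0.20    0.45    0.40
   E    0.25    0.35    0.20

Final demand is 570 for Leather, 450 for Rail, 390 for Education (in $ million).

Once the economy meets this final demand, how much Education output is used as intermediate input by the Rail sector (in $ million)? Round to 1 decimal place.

z_ER = 1064.6

I − A =
  [   0.75     0.00    -0.25]
  [  -0.20     0.55    -0.40]
  [  -0.25    -0.35     0.80]
Cofactors of I−A, C_ij = (−1)^(i+j)·(minor ij) (rows/columns in the sector order above):
  C_11 = (0.55)(0.80) − (-0.40)(-0.35) = 0.3000
  C_12 = −[(-0.20)(0.80) − (-0.40)(-0.25)] = 0.2600
  C_13 = (-0.20)(-0.35) − (0.55)(-0.25) = 0.2075
  C_21 = −[(0.00)(0.80) − (-0.25)(-0.35)] = 0.0875
  C_22 = (0.75)(0.80) − (-0.25)(-0.25) = 0.5375
  C_23 = −[(0.75)(-0.35) − (0.00)(-0.25)] = 0.2625
  C_31 = (0.00)(-0.40) − (-0.25)(0.55) = 0.1375
  C_32 = −[(0.75)(-0.40) − (-0.25)(-0.20)] = 0.3500
  C_33 = (0.75)(0.55) − (0.00)(-0.20) = 0.4125
det(I−A) = Σ_j (I−A)_1j·C_1j = (0.75)(0.3000) + (0.00)(0.2600) + (-0.25)(0.2075) = 0.173125
adj(I−A) = Cᵀ =
  [ 0.3000   0.0875   0.1375]
  [ 0.2600   0.5375   0.3500]
  [ 0.2075   0.2625   0.4125]
(I − A)⁻¹ = adj(I−A) / det(I−A) ≈
  [   1.7329     0.5054     0.7942]
  [   1.5018     3.1047     2.0217]
  [   1.1986     1.5162     2.3827]
First solve x = (I − A)⁻¹ d = adj(I−A)·d / det(I−A); in particular x_R = (0.2600·570 + 0.5375·450 + 0.3500·390) / 0.173125 = 526.575 / 0.173125 ≈ 3041.588.
Intermediate flow from E to R: z_ER = a_ER · x_R = 0.35 × 526.575 / 0.173125 = 184.30125 / 0.173125 ≈ 1064.6.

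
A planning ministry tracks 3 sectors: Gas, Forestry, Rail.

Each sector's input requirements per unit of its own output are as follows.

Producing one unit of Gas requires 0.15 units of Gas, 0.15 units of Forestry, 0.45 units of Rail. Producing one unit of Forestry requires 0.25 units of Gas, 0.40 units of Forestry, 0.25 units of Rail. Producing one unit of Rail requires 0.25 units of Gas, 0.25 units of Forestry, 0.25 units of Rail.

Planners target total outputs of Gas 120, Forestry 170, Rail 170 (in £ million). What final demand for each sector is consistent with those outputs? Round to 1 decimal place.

I − A =
  [   0.85    -0.25    -0.25]
  [  -0.15     0.60    -0.25]
  [  -0.45    -0.25     0.75]
d = (I − A) x:
  d_G = (+0.85)·120 + (-0.25)·170 + (-0.25)·170 = 17.0
  d_F = (-0.15)·120 + (+0.60)·170 + (-0.25)·170 = 41.5
  d_R = (-0.45)·120 + (-0.25)·170 + (+0.75)·170 = 31.0

d_G = 17.0, d_F = 41.5, d_R = 31.0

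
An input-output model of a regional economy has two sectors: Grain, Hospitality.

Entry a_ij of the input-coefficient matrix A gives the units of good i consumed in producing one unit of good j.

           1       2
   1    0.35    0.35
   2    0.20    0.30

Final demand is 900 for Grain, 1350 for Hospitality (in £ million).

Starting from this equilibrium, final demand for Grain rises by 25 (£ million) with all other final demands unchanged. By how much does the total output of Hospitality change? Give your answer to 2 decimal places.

Δx_2 = 12.99

I − A =
  [   0.65    -0.35]
  [  -0.20     0.70]
det(I−A) = (0.65)(0.70) − (-0.35)(-0.20) = 0.3850
adj(I−A) = [[0.70, 0.35], [0.20, 0.65]]
(I − A)⁻¹ = adj(I−A) / det(I−A) ≈
  [   1.8182     0.9091]
  [   0.5195     1.6883]
Δx = (I − A)⁻¹ Δd with Δd having +25 in the Grain component and 0 elsewhere.
So Δx_2 = L_21 · (+25), where L_21 = adj(I−A)_21 / det(I−A) = 0.20 / 0.3850.
Δx_2 = 0.20 × (+25) / 0.3850 = 5.00 / 0.3850 ≈ 12.99.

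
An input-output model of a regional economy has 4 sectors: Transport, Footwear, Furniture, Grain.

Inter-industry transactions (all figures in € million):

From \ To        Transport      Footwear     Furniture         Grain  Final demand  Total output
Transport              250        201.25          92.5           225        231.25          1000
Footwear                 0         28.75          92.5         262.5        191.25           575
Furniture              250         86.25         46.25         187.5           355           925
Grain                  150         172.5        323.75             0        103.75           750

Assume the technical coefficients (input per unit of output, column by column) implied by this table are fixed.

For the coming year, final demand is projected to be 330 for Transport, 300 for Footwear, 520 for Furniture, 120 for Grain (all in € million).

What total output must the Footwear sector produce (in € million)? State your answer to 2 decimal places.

x_2 = 846.00

Technical coefficients a_ij = z_ij / X_j:
  a_11 = 250/1000 = 0.25, a_21 = 0/1000 = 0.00, a_31 = 250/1000 = 0.25, a_41 = 150/1000 = 0.15
  a_12 = 201.25/575 = 0.35, a_22 = 28.75/575 = 0.05, a_32 = 86.25/575 = 0.15, a_42 = 172.5/575 = 0.30
  a_13 = 92.5/925 = 0.10, a_23 = 92.5/925 = 0.10, a_33 = 46.25/925 = 0.05, a_43 = 323.75/925 = 0.35
  a_14 = 225/750 = 0.30, a_24 = 262.5/750 = 0.35, a_34 = 187.5/750 = 0.25, a_44 = 0/750 = 0.00
I − A =
  [   0.75    -0.35    -0.10    -0.30]
  [   0.00     0.95    -0.10    -0.35]
  [  -0.25    -0.15     0.95    -0.25]
  [  -0.15    -0.30    -0.35     1.00]
Compute the cofactors C_ij = (−1)^(i+j)·(3×3 minor ij) of I−A; the adjugate is their transpose:
adj(I−A) = Cᵀ =
  [ 0.678750   0.425625   0.271125   0.420375]
  [ 0.109250   0.549125   0.167625   0.266875]
  [ 0.254750   0.285125   0.572625   0.319375]
  [ 0.223750   0.328375   0.291375   0.633125]
det(I−A) = Σ_j (I−A)_1j·C_1j = (0.75)(0.678750) + (-0.35)(0.109250) + (-0.10)(0.254750) + (-0.30)(0.223750) = 0.378225
(I − A)⁻¹ = adj(I−A) / det(I−A) ≈
  [   1.7946     1.1253     0.7168     1.1114]
  [   0.2888     1.4518     0.4432     0.7056]
  [   0.6735     0.7539     1.5140     0.8444]
  [   0.5916     0.8682     0.7704     1.6739]
x = (I − A)⁻¹ d = adj(I−A)·d / det(I−A), with det(I−A) = 0.378225:
  x_1 = (0.678750·330 + 0.425625·300 + 0.271125·520 + 0.420375·120) / 0.378225 = 543.105 / 0.378225 ≈ 1435.93
  x_2 = (0.109250·330 + 0.549125·300 + 0.167625·520 + 0.266875·120) / 0.378225 = 319.98 / 0.378225 ≈ 846.00
  x_3 = (0.254750·330 + 0.285125·300 + 0.572625·520 + 0.319375·120) / 0.378225 = 505.695 / 0.378225 ≈ 1337.02
  x_4 = (0.223750·330 + 0.328375·300 + 0.291375·520 + 0.633125·120) / 0.378225 = 399.84 / 0.378225 ≈ 1057.15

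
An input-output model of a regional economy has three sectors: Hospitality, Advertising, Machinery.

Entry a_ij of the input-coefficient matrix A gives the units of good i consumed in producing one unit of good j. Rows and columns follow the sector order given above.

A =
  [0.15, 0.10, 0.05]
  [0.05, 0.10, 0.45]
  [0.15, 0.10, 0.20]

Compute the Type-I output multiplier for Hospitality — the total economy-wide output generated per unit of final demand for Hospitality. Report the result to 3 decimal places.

I − A =
  [   0.85    -0.10    -0.05]
  [  -0.05     0.90    -0.45]
  [  -0.15    -0.10     0.80]
Cofactors of I−A, C_ij = (−1)^(i+j)·(minor ij) (rows/columns in the sector order above):
  C_11 = (0.90)(0.80) − (-0.45)(-0.10) = 0.6750
  C_12 = −[(-0.05)(0.80) − (-0.45)(-0.15)] = 0.1075
  C_13 = (-0.05)(-0.10) − (0.90)(-0.15) = 0.1400
  C_21 = −[(-0.10)(0.80) − (-0.05)(-0.10)] = 0.0850
  C_22 = (0.85)(0.80) − (-0.05)(-0.15) = 0.6725
  C_23 = −[(0.85)(-0.10) − (-0.10)(-0.15)] = 0.1000
  C_31 = (-0.10)(-0.45) − (-0.05)(0.90) = 0.0900
  C_32 = −[(0.85)(-0.45) − (-0.05)(-0.05)] = 0.3850
  C_33 = (0.85)(0.90) − (-0.10)(-0.05) = 0.7600
det(I−A) = Σ_j (I−A)_1j·C_1j = (0.85)(0.6750) + (-0.10)(0.1075) + (-0.05)(0.1400) = 0.5560
adj(I−A) = Cᵀ =
  [ 0.6750   0.0850   0.0900]
  [ 0.1075   0.6725   0.3850]
  [ 0.1400   0.1000   0.7600]
(I − A)⁻¹ = adj(I−A) / det(I−A) ≈
  [   1.2140     0.1529     0.1619]
  [   0.1933     1.2095     0.6924]
  [   0.2518     0.1799     1.3669]
The output multiplier for sector j is the column-j sum of the Leontief inverse (I − A)⁻¹ = adj(I−A) / det(I−A).
Column H of adj(I−A): (0.6750, 0.1075, 0.1400); det(I−A) = 0.5560.
m_H = (0.6750 + 0.1075 + 0.1400) / 0.5560 = 0.9225 / 0.5560 ≈ 1.659.

m_H = 1.659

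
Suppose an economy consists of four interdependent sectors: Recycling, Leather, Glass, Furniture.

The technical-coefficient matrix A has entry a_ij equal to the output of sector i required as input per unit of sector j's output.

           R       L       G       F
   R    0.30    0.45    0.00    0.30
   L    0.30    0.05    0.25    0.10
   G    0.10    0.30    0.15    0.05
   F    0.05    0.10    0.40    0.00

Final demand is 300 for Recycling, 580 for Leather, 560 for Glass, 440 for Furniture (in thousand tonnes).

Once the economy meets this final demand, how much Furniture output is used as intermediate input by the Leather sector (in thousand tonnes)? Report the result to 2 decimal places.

z_FL = 192.24

I − A =
  [   0.70    -0.45     0.00    -0.30]
  [  -0.30     0.95    -0.25    -0.10]
  [  -0.10    -0.30     0.85    -0.05]
  [  -0.05    -0.10    -0.40     1.00]
Compute the cofactors C_ij = (−1)^(i+j)·(3×3 minor ij) of I−A; the adjugate is their transpose:
adj(I−A) = Cᵀ =
  [ 0.691750   0.435000   0.252000   0.263625]
  [ 0.282875   0.556250   0.235250   0.152250]
  [ 0.189375   0.258125   0.497500   0.107500]
  [ 0.138625   0.180625   0.235125   0.386750]
det(I−A) = Σ_j (I−A)_1j·C_1j = (0.70)(0.691750) + (-0.45)(0.282875) + (0.00)(0.189375) + (-0.30)(0.138625) = 0.31534375
(I − A)⁻¹ = adj(I−A) / det(I−A) ≈
  [   2.1936     1.3794     0.7991     0.8360]
  [   0.8970     1.7639     0.7460     0.4828]
  [   0.6005     0.8186     1.5776     0.3409]
  [   0.4396     0.5728     0.7456     1.2264]
First solve x = (I − A)⁻¹ d = adj(I−A)·d / det(I−A); in particular x_L = (0.282875·300 + 0.556250·580 + 0.235250·560 + 0.152250·440) / 0.31534375 = 606.2175 / 0.31534375 ≈ 1922.4021.
Intermediate flow from F to L: z_FL = a_FL · x_L = 0.10 × 606.2175 / 0.31534375 = 60.62175 / 0.31534375 ≈ 192.24.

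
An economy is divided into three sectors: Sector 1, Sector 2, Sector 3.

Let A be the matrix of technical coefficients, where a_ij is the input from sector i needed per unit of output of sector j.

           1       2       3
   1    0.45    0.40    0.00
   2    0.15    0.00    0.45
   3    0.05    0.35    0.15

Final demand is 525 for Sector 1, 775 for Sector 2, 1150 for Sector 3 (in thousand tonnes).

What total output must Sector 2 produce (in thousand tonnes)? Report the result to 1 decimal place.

x_2 = 2261.6

I − A =
  [   0.55    -0.40     0.00]
  [  -0.15     1.00    -0.45]
  [  -0.05    -0.35     0.85]
Cofactors of I−A, C_ij = (−1)^(i+j)·(minor ij) (rows/columns in the sector order above):
  C_11 = (1.00)(0.85) − (-0.45)(-0.35) = 0.6925
  C_12 = −[(-0.15)(0.85) − (-0.45)(-0.05)] = 0.1500
  C_13 = (-0.15)(-0.35) − (1.00)(-0.05) = 0.1025
  C_21 = −[(-0.40)(0.85) − (0.00)(-0.35)] = 0.3400
  C_22 = (0.55)(0.85) − (0.00)(-0.05) = 0.4675
  C_23 = −[(0.55)(-0.35) − (-0.40)(-0.05)] = 0.2125
  C_31 = (-0.40)(-0.45) − (0.00)(1.00) = 0.1800
  C_32 = −[(0.55)(-0.45) − (0.00)(-0.15)] = 0.2475
  C_33 = (0.55)(1.00) − (-0.40)(-0.15) = 0.4900
det(I−A) = Σ_j (I−A)_1j·C_1j = (0.55)(0.6925) + (-0.40)(0.1500) + (0.00)(0.1025) = 0.320875
adj(I−A) = Cᵀ =
  [ 0.6925   0.3400   0.1800]
  [ 0.1500   0.4675   0.2475]
  [ 0.1025   0.2125   0.4900]
(I − A)⁻¹ = adj(I−A) / det(I−A) ≈
  [   2.1582     1.0596     0.5610]
  [   0.4675     1.4570     0.7713]
  [   0.3194     0.6623     1.5271]
x = (I − A)⁻¹ d = adj(I−A)·d / det(I−A), with det(I−A) = 0.320875:
  x_1 = (0.6925·525 + 0.3400·775 + 0.1800·1150) / 0.320875 = 834.0625 / 0.320875 ≈ 2599.3
  x_2 = (0.1500·525 + 0.4675·775 + 0.2475·1150) / 0.320875 = 725.6875 / 0.320875 ≈ 2261.6
  x_3 = (0.1025·525 + 0.2125·775 + 0.4900·1150) / 0.320875 = 782.00 / 0.320875 ≈ 2437.1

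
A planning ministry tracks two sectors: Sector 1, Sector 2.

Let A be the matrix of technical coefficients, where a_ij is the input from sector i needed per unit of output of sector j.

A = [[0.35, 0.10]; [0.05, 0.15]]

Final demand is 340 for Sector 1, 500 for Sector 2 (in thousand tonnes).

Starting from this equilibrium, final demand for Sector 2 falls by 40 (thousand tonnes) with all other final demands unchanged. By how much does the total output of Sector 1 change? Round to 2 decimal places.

Δx_1 = -7.31

I − A =
  [   0.65    -0.10]
  [  -0.05     0.85]
det(I−A) = (0.65)(0.85) − (-0.10)(-0.05) = 0.5475
adj(I−A) = [[0.85, 0.10], [0.05, 0.65]]
(I − A)⁻¹ = adj(I−A) / det(I−A) ≈
  [   1.5525     0.1826]
  [   0.0913     1.1872]
Δx = (I − A)⁻¹ Δd with Δd having -40 in the Sector 2 component and 0 elsewhere.
So Δx_1 = L_12 · (-40), where L_12 = adj(I−A)_12 / det(I−A) = 0.10 / 0.5475.
Δx_1 = 0.10 × (-40) / 0.5475 = -4.00 / 0.5475 ≈ -7.31.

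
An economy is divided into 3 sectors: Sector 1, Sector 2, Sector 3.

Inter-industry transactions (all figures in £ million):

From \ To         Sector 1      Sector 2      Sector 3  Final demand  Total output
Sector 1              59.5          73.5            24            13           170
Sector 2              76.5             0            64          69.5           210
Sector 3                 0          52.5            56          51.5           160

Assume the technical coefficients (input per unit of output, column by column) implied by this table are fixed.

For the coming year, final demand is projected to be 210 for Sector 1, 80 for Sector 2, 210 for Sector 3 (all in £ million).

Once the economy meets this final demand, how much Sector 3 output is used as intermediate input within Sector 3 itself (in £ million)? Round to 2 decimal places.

z_33 = 205.74

Technical coefficients a_ij = z_ij / X_j:
  a_11 = 59.5/170 = 0.35, a_21 = 76.5/170 = 0.45, a_31 = 0/170 = 0.00
  a_12 = 73.5/210 = 0.35, a_22 = 0/210 = 0.00, a_32 = 52.5/210 = 0.25
  a_13 = 24/160 = 0.15, a_23 = 64/160 = 0.40, a_33 = 56/160 = 0.35
I − A =
  [   0.65    -0.35    -0.15]
  [  -0.45     1.00    -0.40]
  [   0.00    -0.25     0.65]
Cofactors of I−A, C_ij = (−1)^(i+j)·(minor ij) (rows/columns in the sector order above):
  C_11 = (1.00)(0.65) − (-0.40)(-0.25) = 0.5500
  C_12 = −[(-0.45)(0.65) − (-0.40)(0.00)] = 0.2925
  C_13 = (-0.45)(-0.25) − (1.00)(0.00) = 0.1125
  C_21 = −[(-0.35)(0.65) − (-0.15)(-0.25)] = 0.2650
  C_22 = (0.65)(0.65) − (-0.15)(0.00) = 0.4225
  C_23 = −[(0.65)(-0.25) − (-0.35)(0.00)] = 0.1625
  C_31 = (-0.35)(-0.40) − (-0.15)(1.00) = 0.2900
  C_32 = −[(0.65)(-0.40) − (-0.15)(-0.45)] = 0.3275
  C_33 = (0.65)(1.00) − (-0.35)(-0.45) = 0.4925
det(I−A) = Σ_j (I−A)_1j·C_1j = (0.65)(0.5500) + (-0.35)(0.2925) + (-0.15)(0.1125) = 0.23825
adj(I−A) = Cᵀ =
  [ 0.5500   0.2650   0.2900]
  [ 0.2925   0.4225   0.3275]
  [ 0.1125   0.1625   0.4925]
(I − A)⁻¹ = adj(I−A) / det(I−A) ≈
  [   2.3085     1.1123     1.2172]
  [   1.2277     1.7733     1.3746]
  [   0.4722     0.6821     2.0672]
First solve x = (I − A)⁻¹ d = adj(I−A)·d / det(I−A); in particular x_3 = (0.1125·210 + 0.1625·80 + 0.4925·210) / 0.23825 = 140.05 / 0.23825 ≈ 587.8279.
Intermediate flow from 3 to 3: z_33 = a_33 · x_3 = 0.35 × 140.05 / 0.23825 = 49.0175 / 0.23825 ≈ 205.74.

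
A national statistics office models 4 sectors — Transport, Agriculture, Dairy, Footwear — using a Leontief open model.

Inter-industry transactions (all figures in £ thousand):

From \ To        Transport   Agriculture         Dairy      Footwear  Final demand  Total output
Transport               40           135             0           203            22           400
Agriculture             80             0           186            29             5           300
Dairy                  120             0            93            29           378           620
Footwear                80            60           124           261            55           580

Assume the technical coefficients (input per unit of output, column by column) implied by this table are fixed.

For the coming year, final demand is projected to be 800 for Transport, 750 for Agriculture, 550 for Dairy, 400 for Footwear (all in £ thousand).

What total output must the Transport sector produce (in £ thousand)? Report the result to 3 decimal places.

Technical coefficients a_ij = z_ij / X_j:
  a_11 = 40/400 = 0.10, a_21 = 80/400 = 0.20, a_31 = 120/400 = 0.30, a_41 = 80/400 = 0.20
  a_12 = 135/300 = 0.45, a_22 = 0/300 = 0.00, a_32 = 0/300 = 0.00, a_42 = 60/300 = 0.20
  a_13 = 0/620 = 0.00, a_23 = 186/620 = 0.30, a_33 = 93/620 = 0.15, a_43 = 124/620 = 0.20
  a_14 = 203/580 = 0.35, a_24 = 29/580 = 0.05, a_34 = 29/580 = 0.05, a_44 = 261/580 = 0.45
I − A =
  [   0.90    -0.45     0.00    -0.35]
  [  -0.20     1.00    -0.30    -0.05]
  [  -0.30     0.00     0.85    -0.05]
  [  -0.20    -0.20    -0.20     0.55]
Compute the cofactors C_ij = (−1)^(i+j)·(3×3 minor ij) of I−A; the adjugate is their transpose:
adj(I−A) = Cᵀ =
  [ 0.446000   0.265375   0.169750   0.323375]
  [ 0.155500   0.331250   0.150500   0.142750]
  [ 0.174000   0.108750   0.348000   0.152250]
  [ 0.282000   0.256500   0.243000   0.648000]
det(I−A) = Σ_j (I−A)_1j·C_1j = (0.90)(0.446000) + (-0.45)(0.155500) + (0.00)(0.174000) + (-0.35)(0.282000) = 0.232725
(I − A)⁻¹ = adj(I−A) / det(I−A) ≈
  [   1.9164     1.1403     0.7294     1.3895]
  [   0.6682     1.4234     0.6467     0.6134]
  [   0.7477     0.4673     1.4953     0.6542]
  [   1.2117     1.1022     1.0442     2.7844]
x = (I − A)⁻¹ d = adj(I−A)·d / det(I−A), with det(I−A) = 0.232725:
  x_1 = (0.446000·800 + 0.265375·750 + 0.169750·550 + 0.323375·400) / 0.232725 = 778.54375 / 0.232725 ≈ 3345.338
  x_2 = (0.155500·800 + 0.331250·750 + 0.150500·550 + 0.142750·400) / 0.232725 = 512.7125 / 0.232725 ≈ 2203.083
  x_3 = (0.174000·800 + 0.108750·750 + 0.348000·550 + 0.152250·400) / 0.232725 = 473.0625 / 0.232725 ≈ 2032.710
  x_4 = (0.282000·800 + 0.256500·750 + 0.243000·550 + 0.648000·400) / 0.232725 = 810.825 / 0.232725 ≈ 3484.048

x_1 = 3345.338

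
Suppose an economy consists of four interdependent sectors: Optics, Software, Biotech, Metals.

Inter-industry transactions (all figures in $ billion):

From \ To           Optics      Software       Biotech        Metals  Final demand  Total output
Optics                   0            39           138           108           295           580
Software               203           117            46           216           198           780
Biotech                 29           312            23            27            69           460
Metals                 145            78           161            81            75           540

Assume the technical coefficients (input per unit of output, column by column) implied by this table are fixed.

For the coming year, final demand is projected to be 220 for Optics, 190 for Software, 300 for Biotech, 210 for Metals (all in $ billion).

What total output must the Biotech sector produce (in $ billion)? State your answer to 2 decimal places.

x_3 = 845.58

Technical coefficients a_ij = z_ij / X_j:
  a_11 = 0/580 = 0.00, a_21 = 203/580 = 0.35, a_31 = 29/580 = 0.05, a_41 = 145/580 = 0.25
  a_12 = 39/780 = 0.05, a_22 = 117/780 = 0.15, a_32 = 312/780 = 0.40, a_42 = 78/780 = 0.10
  a_13 = 138/460 = 0.30, a_23 = 46/460 = 0.10, a_33 = 23/460 = 0.05, a_43 = 161/460 = 0.35
  a_14 = 108/540 = 0.20, a_24 = 216/540 = 0.40, a_34 = 27/540 = 0.05, a_44 = 81/540 = 0.15
I − A =
  [   1.00    -0.05    -0.30    -0.20]
  [  -0.35     0.85    -0.10    -0.40]
  [  -0.05    -0.40     0.95    -0.05]
  [  -0.25    -0.10    -0.35     0.85]
Compute the cofactors C_ij = (−1)^(i+j)·(3×3 minor ij) of I−A; the adjugate is their transpose:
adj(I−A) = Cᵀ =
  [ 0.543000   0.190000   0.277500   0.233500]
  [ 0.384000   0.722500   0.363750   0.451750]
  [ 0.205500   0.328750   0.613125   0.239125]
  [ 0.289500   0.276250   0.376875   0.695875]
det(I−A) = Σ_j (I−A)_1j·C_1j = (1.00)(0.543000) + (-0.05)(0.384000) + (-0.30)(0.205500) + (-0.20)(0.289500) = 0.40425
(I − A)⁻¹ = adj(I−A) / det(I−A) ≈
  [   1.3432     0.4700     0.6865     0.5776]
  [   0.9499     1.7873     0.8998     1.1175]
  [   0.5083     0.8132     1.5167     0.5915]
  [   0.7161     0.6834     0.9323     1.7214]
x = (I − A)⁻¹ d = adj(I−A)·d / det(I−A), with det(I−A) = 0.40425:
  x_1 = (0.543000·220 + 0.190000·190 + 0.277500·300 + 0.233500·210) / 0.40425 = 287.845 / 0.40425 ≈ 712.05
  x_2 = (0.384000·220 + 0.722500·190 + 0.363750·300 + 0.451750·210) / 0.40425 = 425.7475 / 0.40425 ≈ 1053.18
  x_3 = (0.205500·220 + 0.328750·190 + 0.613125·300 + 0.239125·210) / 0.40425 = 341.82625 / 0.40425 ≈ 845.58
  x_4 = (0.289500·220 + 0.276250·190 + 0.376875·300 + 0.695875·210) / 0.40425 = 375.37375 / 0.40425 ≈ 928.57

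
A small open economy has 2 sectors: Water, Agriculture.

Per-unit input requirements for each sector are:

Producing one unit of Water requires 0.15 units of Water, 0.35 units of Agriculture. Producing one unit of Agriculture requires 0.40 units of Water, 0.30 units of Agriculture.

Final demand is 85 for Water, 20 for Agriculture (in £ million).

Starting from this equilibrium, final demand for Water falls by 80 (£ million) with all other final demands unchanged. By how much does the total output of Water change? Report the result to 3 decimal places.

Δx_1 = -123.077

I − A =
  [   0.85    -0.40]
  [  -0.35     0.70]
det(I−A) = (0.85)(0.70) − (-0.40)(-0.35) = 0.4550
adj(I−A) = [[0.70, 0.40], [0.35, 0.85]]
(I − A)⁻¹ = adj(I−A) / det(I−A) ≈
  [   1.5385     0.8791]
  [   0.7692     1.8681]
Δx = (I − A)⁻¹ Δd with Δd having -80 in the Water component and 0 elsewhere.
So Δx_1 = L_11 · (-80), where L_11 = adj(I−A)_11 / det(I−A) = 0.70 / 0.4550.
Δx_1 = 0.70 × (-80) / 0.4550 = -56.00 / 0.4550 ≈ -123.077.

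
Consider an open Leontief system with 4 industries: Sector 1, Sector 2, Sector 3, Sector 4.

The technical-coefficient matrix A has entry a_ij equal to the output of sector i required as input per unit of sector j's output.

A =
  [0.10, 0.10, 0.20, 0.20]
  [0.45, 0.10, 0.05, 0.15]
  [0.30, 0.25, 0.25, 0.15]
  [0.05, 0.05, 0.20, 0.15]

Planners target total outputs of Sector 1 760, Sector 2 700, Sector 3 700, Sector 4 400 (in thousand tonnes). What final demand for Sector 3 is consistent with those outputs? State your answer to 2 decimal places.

I − A =
  [   0.90    -0.10    -0.20    -0.20]
  [  -0.45     0.90    -0.05    -0.15]
  [  -0.30    -0.25     0.75    -0.15]
  [  -0.05    -0.05    -0.20     0.85]
d = (I − A) x:
  d_1 = (+0.90)·760 + (-0.10)·700 + (-0.20)·700 + (-0.20)·400 = 394.00
  d_2 = (-0.45)·760 + (+0.90)·700 + (-0.05)·700 + (-0.15)·400 = 193.00
  d_3 = (-0.30)·760 + (-0.25)·700 + (+0.75)·700 + (-0.15)·400 = 62.00
  d_4 = (-0.05)·760 + (-0.05)·700 + (-0.20)·700 + (+0.85)·400 = 127.00

d_3 = 62.00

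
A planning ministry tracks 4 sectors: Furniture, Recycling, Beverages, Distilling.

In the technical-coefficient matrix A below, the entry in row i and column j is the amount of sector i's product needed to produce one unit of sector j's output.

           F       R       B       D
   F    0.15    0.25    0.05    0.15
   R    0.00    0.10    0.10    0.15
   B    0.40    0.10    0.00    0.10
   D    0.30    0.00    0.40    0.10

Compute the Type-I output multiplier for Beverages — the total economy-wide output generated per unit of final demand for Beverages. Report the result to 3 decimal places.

m_B = 2.266

I − A =
  [   0.85    -0.25    -0.05    -0.15]
  [   0.00     0.90    -0.10    -0.15]
  [  -0.40    -0.10     1.00    -0.10]
  [  -0.30     0.00    -0.40     0.90]
Compute the cofactors C_ij = (−1)^(i+j)·(3×3 minor ij) of I−A; the adjugate is their transpose:
adj(I−A) = Cᵀ =
  [ 0.75900   0.22550   0.13200   0.17875]
  [ 0.10800   0.64250   0.12525   0.13900]
  [ 0.35550   0.16950   0.63675   0.15825]
  [ 0.41100   0.15050   0.32700   0.72850]
det(I−A) = Σ_j (I−A)_1j·C_1j = (0.85)(0.75900) + (-0.25)(0.10800) + (-0.05)(0.35550) + (-0.15)(0.41100) = 0.538725
(I − A)⁻¹ = adj(I−A) / det(I−A) ≈
  [   1.4089     0.4186     0.2450     0.3318]
  [   0.2005     1.1926     0.2325     0.2580]
  [   0.6599     0.3146     1.1820     0.2937]
  [   0.7629     0.2794     0.6070     1.3523]
The output multiplier for sector j is the column-j sum of the Leontief inverse (I − A)⁻¹ = adj(I−A) / det(I−A).
Column B of adj(I−A): (0.13200, 0.12525, 0.63675, 0.32700); det(I−A) = 0.538725.
m_B = (0.13200 + 0.12525 + 0.63675 + 0.32700) / 0.538725 = 1.221 / 0.538725 ≈ 2.266.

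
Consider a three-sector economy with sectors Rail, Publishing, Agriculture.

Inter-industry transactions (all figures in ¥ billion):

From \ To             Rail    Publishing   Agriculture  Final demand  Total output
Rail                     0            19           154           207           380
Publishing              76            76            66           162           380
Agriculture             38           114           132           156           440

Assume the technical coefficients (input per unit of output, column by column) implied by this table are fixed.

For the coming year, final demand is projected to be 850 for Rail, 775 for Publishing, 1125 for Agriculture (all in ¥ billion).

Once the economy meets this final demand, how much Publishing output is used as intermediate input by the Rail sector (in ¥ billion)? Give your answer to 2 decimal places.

Technical coefficients a_ij = z_ij / X_j:
  a_RR = 0/380 = 0.00, a_PR = 76/380 = 0.20, a_AR = 38/380 = 0.10
  a_RP = 19/380 = 0.05, a_PP = 76/380 = 0.20, a_AP = 114/380 = 0.30
  a_RA = 154/440 = 0.35, a_PA = 66/440 = 0.15, a_AA = 132/440 = 0.30
I − A =
  [   1.00    -0.05    -0.35]
  [  -0.20     0.80    -0.15]
  [  -0.10    -0.30     0.70]
Cofactors of I−A, C_ij = (−1)^(i+j)·(minor ij) (rows/columns in the sector order above):
  C_11 = (0.80)(0.70) − (-0.15)(-0.30) = 0.5150
  C_12 = −[(-0.20)(0.70) − (-0.15)(-0.10)] = 0.1550
  C_13 = (-0.20)(-0.30) − (0.80)(-0.10) = 0.1400
  C_21 = −[(-0.05)(0.70) − (-0.35)(-0.30)] = 0.1400
  C_22 = (1.00)(0.70) − (-0.35)(-0.10) = 0.6650
  C_23 = −[(1.00)(-0.30) − (-0.05)(-0.10)] = 0.3050
  C_31 = (-0.05)(-0.15) − (-0.35)(0.80) = 0.2875
  C_32 = −[(1.00)(-0.15) − (-0.35)(-0.20)] = 0.2200
  C_33 = (1.00)(0.80) − (-0.05)(-0.20) = 0.7900
det(I−A) = Σ_j (I−A)_1j·C_1j = (1.00)(0.5150) + (-0.05)(0.1550) + (-0.35)(0.1400) = 0.45825
adj(I−A) = Cᵀ =
  [ 0.5150   0.1400   0.2875]
  [ 0.1550   0.6650   0.2200]
  [ 0.1400   0.3050   0.7900]
(I − A)⁻¹ = adj(I−A) / det(I−A) ≈
  [   1.1238     0.3055     0.6274]
  [   0.3382     1.4512     0.4801]
  [   0.3055     0.6656     1.7239]
First solve x = (I − A)⁻¹ d = adj(I−A)·d / det(I−A); in particular x_R = (0.5150·850 + 0.1400·775 + 0.2875·1125) / 0.45825 = 869.6875 / 0.45825 ≈ 1897.8451.
Intermediate flow from P to R: z_PR = a_PR · x_R = 0.20 × 869.6875 / 0.45825 = 173.9375 / 0.45825 ≈ 379.57.

z_PR = 379.57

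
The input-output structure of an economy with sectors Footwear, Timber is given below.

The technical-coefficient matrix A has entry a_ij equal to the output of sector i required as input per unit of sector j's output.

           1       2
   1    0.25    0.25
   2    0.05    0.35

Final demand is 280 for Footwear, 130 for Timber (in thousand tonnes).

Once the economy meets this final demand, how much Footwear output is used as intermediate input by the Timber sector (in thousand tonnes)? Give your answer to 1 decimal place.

z_12 = 58.7

I − A =
  [   0.75    -0.25]
  [  -0.05     0.65]
det(I−A) = (0.75)(0.65) − (-0.25)(-0.05) = 0.4750
adj(I−A) = [[0.65, 0.25], [0.05, 0.75]]
(I − A)⁻¹ = adj(I−A) / det(I−A) ≈
  [   1.3684     0.5263]
  [   0.1053     1.5789]
First solve x = (I − A)⁻¹ d = adj(I−A)·d / det(I−A); in particular x_2 = (0.05·280 + 0.75·130) / 0.4750 = 111.50 / 0.4750 ≈ 234.737.
Intermediate flow from 1 to 2: z_12 = a_12 · x_2 = 0.25 × 111.50 / 0.4750 = 27.875 / 0.4750 ≈ 58.7.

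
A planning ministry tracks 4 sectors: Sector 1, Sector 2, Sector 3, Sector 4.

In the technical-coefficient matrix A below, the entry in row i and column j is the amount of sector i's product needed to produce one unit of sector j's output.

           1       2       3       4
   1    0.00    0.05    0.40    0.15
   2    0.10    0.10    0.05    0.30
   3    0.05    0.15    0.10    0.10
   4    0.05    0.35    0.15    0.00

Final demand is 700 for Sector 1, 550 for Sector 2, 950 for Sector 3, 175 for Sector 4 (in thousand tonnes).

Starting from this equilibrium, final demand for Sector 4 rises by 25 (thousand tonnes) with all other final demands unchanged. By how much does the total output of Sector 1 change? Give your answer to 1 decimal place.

I − A =
  [   1.00    -0.05    -0.40    -0.15]
  [  -0.10     0.90    -0.05    -0.30]
  [  -0.05    -0.15     0.90    -0.10]
  [  -0.05    -0.35    -0.15     1.00]
Compute the cofactors C_ij = (−1)^(i+j)·(3×3 minor ij) of I−A; the adjugate is their transpose:
adj(I−A) = Cᵀ =
  [ 0.686000   0.168875   0.345625   0.188125]
  [ 0.107000   0.855125   0.142875   0.286875]
  [ 0.065000   0.189250   0.777250   0.144250]
  [ 0.081500   0.336125   0.183875   0.773875]
det(I−A) = Σ_j (I−A)_1j·C_1j = (1.00)(0.686000) + (-0.05)(0.107000) + (-0.40)(0.065000) + (-0.15)(0.081500) = 0.642425
(I − A)⁻¹ = adj(I−A) / det(I−A) ≈
  [   1.0678     0.2629     0.5380     0.2928]
  [   0.1666     1.3311     0.2224     0.4466]
  [   0.1012     0.2946     1.2099     0.2245]
  [   0.1269     0.5232     0.2862     1.2046]
Δx = (I − A)⁻¹ Δd with Δd having +25 in the Sector 4 component and 0 elsewhere.
So Δx_1 = L_14 · (+25), where L_14 = adj(I−A)_14 / det(I−A) = 0.188125 / 0.642425.
Δx_1 = 0.188125 × (+25) / 0.642425 = 4.703125 / 0.642425 ≈ 7.3.

Δx_1 = 7.3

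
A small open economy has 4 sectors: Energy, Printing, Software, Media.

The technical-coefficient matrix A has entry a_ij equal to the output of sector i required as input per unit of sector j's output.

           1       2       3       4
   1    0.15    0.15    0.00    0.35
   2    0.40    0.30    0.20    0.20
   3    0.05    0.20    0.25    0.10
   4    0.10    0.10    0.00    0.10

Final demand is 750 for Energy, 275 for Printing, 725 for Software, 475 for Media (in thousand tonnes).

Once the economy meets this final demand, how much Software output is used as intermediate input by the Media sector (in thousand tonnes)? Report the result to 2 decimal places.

z_34 = 94.42

I − A =
  [   0.85    -0.15     0.00    -0.35]
  [  -0.40     0.70    -0.20    -0.20]
  [  -0.05    -0.20     0.75    -0.10]
  [  -0.10    -0.10     0.00     0.90]
Compute the cofactors C_ij = (−1)^(i+j)·(3×3 minor ij) of I−A; the adjugate is their transpose:
adj(I−A) = Cᵀ =
  [ 0.41950   0.12750   0.03400   0.19525]
  [ 0.29600   0.54750   0.14600   0.25300]
  [ 0.11750   0.16450   0.42300   0.12925]
  [ 0.07950   0.07500   0.02000   0.36575]
det(I−A) = Σ_j (I−A)_1j·C_1j = (0.85)(0.41950) + (-0.15)(0.29600) + (0.00)(0.11750) + (-0.35)(0.07950) = 0.28435
(I − A)⁻¹ = adj(I−A) / det(I−A) ≈
  [   1.4753     0.4484     0.1196     0.6867]
  [   1.0410     1.9254     0.5135     0.8897]
  [   0.4132     0.5785     1.4876     0.4545]
  [   0.2796     0.2638     0.0703     1.2863]
First solve x = (I − A)⁻¹ d = adj(I−A)·d / det(I−A); in particular x_4 = (0.07950·750 + 0.07500·275 + 0.02000·725 + 0.36575·475) / 0.28435 = 268.48125 / 0.28435 ≈ 944.1929.
Intermediate flow from 3 to 4: z_34 = a_34 · x_4 = 0.10 × 268.48125 / 0.28435 = 26.848125 / 0.28435 ≈ 94.42.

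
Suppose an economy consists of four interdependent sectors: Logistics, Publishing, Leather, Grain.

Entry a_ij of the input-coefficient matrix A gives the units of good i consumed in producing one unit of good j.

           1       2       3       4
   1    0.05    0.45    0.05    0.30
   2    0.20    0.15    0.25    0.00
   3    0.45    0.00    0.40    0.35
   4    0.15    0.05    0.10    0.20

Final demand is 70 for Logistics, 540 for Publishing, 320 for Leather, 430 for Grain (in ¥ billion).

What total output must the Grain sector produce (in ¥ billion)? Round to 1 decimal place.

I − A =
  [   0.95    -0.45    -0.05    -0.30]
  [  -0.20     0.85    -0.25     0.00]
  [  -0.45     0.00     0.60    -0.35]
  [  -0.15    -0.05    -0.10     0.80]
Compute the cofactors C_ij = (−1)^(i+j)·(3×3 minor ij) of I−A; the adjugate is their transpose:
adj(I−A) = Cᵀ =
  [ 0.373875   0.210125   0.153250   0.207250]
  [ 0.192125   0.361625   0.192750   0.156375]
  [ 0.354125   0.209000   0.532750   0.365875]
  [ 0.126375   0.088125   0.107375   0.360750]
det(I−A) = Σ_j (I−A)_1j·C_1j = (0.95)(0.373875) + (-0.45)(0.192125) + (-0.05)(0.354125) + (-0.30)(0.126375) = 0.21310625
(I − A)⁻¹ = adj(I−A) / det(I−A) ≈
  [   1.7544     0.9860     0.7191     0.9725]
  [   0.9015     1.6969     0.9045     0.7338]
  [   1.6617     0.9807     2.4999     1.7169]
  [   0.5930     0.4135     0.5039     1.6928]
x = (I − A)⁻¹ d = adj(I−A)·d / det(I−A), with det(I−A) = 0.21310625:
  x_1 = (0.373875·70 + 0.210125·540 + 0.153250·320 + 0.207250·430) / 0.21310625 = 277.79625 / 0.21310625 ≈ 1303.6
  x_2 = (0.192125·70 + 0.361625·540 + 0.192750·320 + 0.156375·430) / 0.21310625 = 337.6475 / 0.21310625 ≈ 1584.4
  x_3 = (0.354125·70 + 0.209000·540 + 0.532750·320 + 0.365875·430) / 0.21310625 = 465.455 / 0.21310625 ≈ 2184.1
  x_4 = (0.126375·70 + 0.088125·540 + 0.107375·320 + 0.360750·430) / 0.21310625 = 245.91625 / 0.21310625 ≈ 1154.0

x_4 = 1154.0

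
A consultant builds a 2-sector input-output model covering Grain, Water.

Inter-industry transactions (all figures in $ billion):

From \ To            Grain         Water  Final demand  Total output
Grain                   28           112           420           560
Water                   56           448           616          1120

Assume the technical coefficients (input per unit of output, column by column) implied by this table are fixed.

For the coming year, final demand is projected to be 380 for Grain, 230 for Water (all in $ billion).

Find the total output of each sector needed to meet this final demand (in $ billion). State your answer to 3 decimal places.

x_G = 448.214, x_W = 458.036

Technical coefficients a_ij = z_ij / X_j:
  a_GG = 28/560 = 0.05, a_WG = 56/560 = 0.10
  a_GW = 112/1120 = 0.10, a_WW = 448/1120 = 0.40
I − A =
  [   0.95    -0.10]
  [  -0.10     0.60]
det(I−A) = (0.95)(0.60) − (-0.10)(-0.10) = 0.5600
adj(I−A) = [[0.60, 0.10], [0.10, 0.95]]
(I − A)⁻¹ = adj(I−A) / det(I−A) ≈
  [   1.0714     0.1786]
  [   0.1786     1.6964]
x = (I − A)⁻¹ d = adj(I−A)·d / det(I−A), with det(I−A) = 0.5600:
  x_G = (0.60·380 + 0.10·230) / 0.5600 = 251.00 / 0.5600 ≈ 448.214
  x_W = (0.10·380 + 0.95·230) / 0.5600 = 256.50 / 0.5600 ≈ 458.036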